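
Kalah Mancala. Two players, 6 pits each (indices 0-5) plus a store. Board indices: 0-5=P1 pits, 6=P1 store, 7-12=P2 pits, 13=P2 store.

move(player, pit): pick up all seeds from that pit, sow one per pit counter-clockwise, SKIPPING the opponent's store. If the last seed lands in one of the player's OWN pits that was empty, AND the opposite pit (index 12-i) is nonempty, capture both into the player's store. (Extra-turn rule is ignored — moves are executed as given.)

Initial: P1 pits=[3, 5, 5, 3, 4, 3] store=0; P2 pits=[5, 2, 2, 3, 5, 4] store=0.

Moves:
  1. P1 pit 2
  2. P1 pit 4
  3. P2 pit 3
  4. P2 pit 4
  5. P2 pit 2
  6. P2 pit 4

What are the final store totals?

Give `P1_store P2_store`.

Move 1: P1 pit2 -> P1=[3,5,0,4,5,4](1) P2=[6,2,2,3,5,4](0)
Move 2: P1 pit4 -> P1=[3,5,0,4,0,5](2) P2=[7,3,3,3,5,4](0)
Move 3: P2 pit3 -> P1=[3,5,0,4,0,5](2) P2=[7,3,3,0,6,5](1)
Move 4: P2 pit4 -> P1=[4,6,1,5,0,5](2) P2=[7,3,3,0,0,6](2)
Move 5: P2 pit2 -> P1=[4,6,1,5,0,5](2) P2=[7,3,0,1,1,7](2)
Move 6: P2 pit4 -> P1=[4,6,1,5,0,5](2) P2=[7,3,0,1,0,8](2)

Answer: 2 2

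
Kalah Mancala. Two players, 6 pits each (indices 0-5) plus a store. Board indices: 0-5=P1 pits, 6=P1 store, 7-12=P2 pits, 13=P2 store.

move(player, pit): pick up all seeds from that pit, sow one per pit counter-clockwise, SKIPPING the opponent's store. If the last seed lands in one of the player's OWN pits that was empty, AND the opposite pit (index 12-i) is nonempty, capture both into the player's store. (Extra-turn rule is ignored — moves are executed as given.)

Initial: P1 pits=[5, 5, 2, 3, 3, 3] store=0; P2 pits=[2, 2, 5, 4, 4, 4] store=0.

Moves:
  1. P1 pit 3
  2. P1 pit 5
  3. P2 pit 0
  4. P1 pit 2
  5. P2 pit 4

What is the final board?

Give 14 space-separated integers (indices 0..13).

Answer: 6 6 0 1 5 0 2 0 4 7 5 0 5 1

Derivation:
Move 1: P1 pit3 -> P1=[5,5,2,0,4,4](1) P2=[2,2,5,4,4,4](0)
Move 2: P1 pit5 -> P1=[5,5,2,0,4,0](2) P2=[3,3,6,4,4,4](0)
Move 3: P2 pit0 -> P1=[5,5,2,0,4,0](2) P2=[0,4,7,5,4,4](0)
Move 4: P1 pit2 -> P1=[5,5,0,1,5,0](2) P2=[0,4,7,5,4,4](0)
Move 5: P2 pit4 -> P1=[6,6,0,1,5,0](2) P2=[0,4,7,5,0,5](1)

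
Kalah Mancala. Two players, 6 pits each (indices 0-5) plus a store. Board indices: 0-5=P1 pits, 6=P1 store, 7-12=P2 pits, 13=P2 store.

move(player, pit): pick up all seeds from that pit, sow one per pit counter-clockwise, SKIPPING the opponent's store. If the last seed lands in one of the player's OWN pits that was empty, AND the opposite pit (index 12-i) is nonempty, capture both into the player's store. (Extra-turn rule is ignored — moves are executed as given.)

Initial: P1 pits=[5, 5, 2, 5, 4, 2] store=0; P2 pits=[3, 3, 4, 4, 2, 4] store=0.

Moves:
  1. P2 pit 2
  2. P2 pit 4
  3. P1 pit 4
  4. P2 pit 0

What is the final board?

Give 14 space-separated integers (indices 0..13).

Answer: 6 0 2 5 0 3 1 0 5 1 6 0 6 8

Derivation:
Move 1: P2 pit2 -> P1=[5,5,2,5,4,2](0) P2=[3,3,0,5,3,5](1)
Move 2: P2 pit4 -> P1=[6,5,2,5,4,2](0) P2=[3,3,0,5,0,6](2)
Move 3: P1 pit4 -> P1=[6,5,2,5,0,3](1) P2=[4,4,0,5,0,6](2)
Move 4: P2 pit0 -> P1=[6,0,2,5,0,3](1) P2=[0,5,1,6,0,6](8)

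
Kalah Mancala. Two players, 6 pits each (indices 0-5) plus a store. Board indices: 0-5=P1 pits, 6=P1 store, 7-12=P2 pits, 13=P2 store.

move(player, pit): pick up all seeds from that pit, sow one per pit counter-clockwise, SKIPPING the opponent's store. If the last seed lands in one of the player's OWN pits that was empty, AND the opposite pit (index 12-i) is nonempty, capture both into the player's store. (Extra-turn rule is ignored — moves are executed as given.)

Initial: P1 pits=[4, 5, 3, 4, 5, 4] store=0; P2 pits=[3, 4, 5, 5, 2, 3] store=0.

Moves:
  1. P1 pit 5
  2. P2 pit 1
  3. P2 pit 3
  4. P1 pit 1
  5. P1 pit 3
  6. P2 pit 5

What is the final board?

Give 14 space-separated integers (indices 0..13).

Move 1: P1 pit5 -> P1=[4,5,3,4,5,0](1) P2=[4,5,6,5,2,3](0)
Move 2: P2 pit1 -> P1=[4,5,3,4,5,0](1) P2=[4,0,7,6,3,4](1)
Move 3: P2 pit3 -> P1=[5,6,4,4,5,0](1) P2=[4,0,7,0,4,5](2)
Move 4: P1 pit1 -> P1=[5,0,5,5,6,1](2) P2=[5,0,7,0,4,5](2)
Move 5: P1 pit3 -> P1=[5,0,5,0,7,2](3) P2=[6,1,7,0,4,5](2)
Move 6: P2 pit5 -> P1=[6,1,6,1,7,2](3) P2=[6,1,7,0,4,0](3)

Answer: 6 1 6 1 7 2 3 6 1 7 0 4 0 3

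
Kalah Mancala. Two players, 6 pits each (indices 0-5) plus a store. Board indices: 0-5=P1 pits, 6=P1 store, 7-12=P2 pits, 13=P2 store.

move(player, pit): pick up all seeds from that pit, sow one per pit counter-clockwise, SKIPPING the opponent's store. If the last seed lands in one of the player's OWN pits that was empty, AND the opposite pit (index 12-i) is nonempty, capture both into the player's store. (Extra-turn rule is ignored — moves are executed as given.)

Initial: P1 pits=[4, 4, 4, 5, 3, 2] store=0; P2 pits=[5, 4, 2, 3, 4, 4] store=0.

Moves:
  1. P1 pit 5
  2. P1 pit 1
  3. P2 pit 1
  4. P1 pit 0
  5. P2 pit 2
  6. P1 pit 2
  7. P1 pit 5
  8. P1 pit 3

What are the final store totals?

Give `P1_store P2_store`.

Move 1: P1 pit5 -> P1=[4,4,4,5,3,0](1) P2=[6,4,2,3,4,4](0)
Move 2: P1 pit1 -> P1=[4,0,5,6,4,0](8) P2=[0,4,2,3,4,4](0)
Move 3: P2 pit1 -> P1=[4,0,5,6,4,0](8) P2=[0,0,3,4,5,5](0)
Move 4: P1 pit0 -> P1=[0,1,6,7,5,0](8) P2=[0,0,3,4,5,5](0)
Move 5: P2 pit2 -> P1=[0,1,6,7,5,0](8) P2=[0,0,0,5,6,6](0)
Move 6: P1 pit2 -> P1=[0,1,0,8,6,1](9) P2=[1,1,0,5,6,6](0)
Move 7: P1 pit5 -> P1=[0,1,0,8,6,0](10) P2=[1,1,0,5,6,6](0)
Move 8: P1 pit3 -> P1=[0,1,0,0,7,1](11) P2=[2,2,1,6,7,6](0)

Answer: 11 0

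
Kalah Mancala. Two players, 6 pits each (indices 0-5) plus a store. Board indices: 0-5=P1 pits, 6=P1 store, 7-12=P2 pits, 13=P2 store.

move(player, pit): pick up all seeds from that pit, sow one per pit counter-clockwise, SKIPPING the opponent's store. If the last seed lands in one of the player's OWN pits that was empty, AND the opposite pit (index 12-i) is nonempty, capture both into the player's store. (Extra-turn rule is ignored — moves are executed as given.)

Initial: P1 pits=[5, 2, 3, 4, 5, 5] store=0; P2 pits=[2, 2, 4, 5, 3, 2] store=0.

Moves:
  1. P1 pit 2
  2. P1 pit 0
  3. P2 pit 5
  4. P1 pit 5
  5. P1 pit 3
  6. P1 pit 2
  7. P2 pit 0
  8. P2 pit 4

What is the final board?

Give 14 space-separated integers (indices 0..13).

Answer: 2 4 1 0 8 1 9 0 5 1 7 0 2 2

Derivation:
Move 1: P1 pit2 -> P1=[5,2,0,5,6,6](0) P2=[2,2,4,5,3,2](0)
Move 2: P1 pit0 -> P1=[0,3,1,6,7,7](0) P2=[2,2,4,5,3,2](0)
Move 3: P2 pit5 -> P1=[1,3,1,6,7,7](0) P2=[2,2,4,5,3,0](1)
Move 4: P1 pit5 -> P1=[1,3,1,6,7,0](1) P2=[3,3,5,6,4,1](1)
Move 5: P1 pit3 -> P1=[1,3,1,0,8,1](2) P2=[4,4,6,6,4,1](1)
Move 6: P1 pit2 -> P1=[1,3,0,0,8,1](9) P2=[4,4,0,6,4,1](1)
Move 7: P2 pit0 -> P1=[1,3,0,0,8,1](9) P2=[0,5,1,7,5,1](1)
Move 8: P2 pit4 -> P1=[2,4,1,0,8,1](9) P2=[0,5,1,7,0,2](2)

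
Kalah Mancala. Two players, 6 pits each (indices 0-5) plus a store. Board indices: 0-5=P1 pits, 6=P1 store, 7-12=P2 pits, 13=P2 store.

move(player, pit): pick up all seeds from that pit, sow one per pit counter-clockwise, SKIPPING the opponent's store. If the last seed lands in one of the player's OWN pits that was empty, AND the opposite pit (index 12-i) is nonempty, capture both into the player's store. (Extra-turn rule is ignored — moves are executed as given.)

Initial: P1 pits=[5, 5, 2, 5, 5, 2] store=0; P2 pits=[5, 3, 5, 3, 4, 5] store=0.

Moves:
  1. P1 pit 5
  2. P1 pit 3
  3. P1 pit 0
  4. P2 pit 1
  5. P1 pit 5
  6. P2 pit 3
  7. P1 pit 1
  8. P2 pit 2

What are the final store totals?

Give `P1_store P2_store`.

Move 1: P1 pit5 -> P1=[5,5,2,5,5,0](1) P2=[6,3,5,3,4,5](0)
Move 2: P1 pit3 -> P1=[5,5,2,0,6,1](2) P2=[7,4,5,3,4,5](0)
Move 3: P1 pit0 -> P1=[0,6,3,1,7,2](2) P2=[7,4,5,3,4,5](0)
Move 4: P2 pit1 -> P1=[0,6,3,1,7,2](2) P2=[7,0,6,4,5,6](0)
Move 5: P1 pit5 -> P1=[0,6,3,1,7,0](3) P2=[8,0,6,4,5,6](0)
Move 6: P2 pit3 -> P1=[1,6,3,1,7,0](3) P2=[8,0,6,0,6,7](1)
Move 7: P1 pit1 -> P1=[1,0,4,2,8,1](4) P2=[9,0,6,0,6,7](1)
Move 8: P2 pit2 -> P1=[2,1,4,2,8,1](4) P2=[9,0,0,1,7,8](2)

Answer: 4 2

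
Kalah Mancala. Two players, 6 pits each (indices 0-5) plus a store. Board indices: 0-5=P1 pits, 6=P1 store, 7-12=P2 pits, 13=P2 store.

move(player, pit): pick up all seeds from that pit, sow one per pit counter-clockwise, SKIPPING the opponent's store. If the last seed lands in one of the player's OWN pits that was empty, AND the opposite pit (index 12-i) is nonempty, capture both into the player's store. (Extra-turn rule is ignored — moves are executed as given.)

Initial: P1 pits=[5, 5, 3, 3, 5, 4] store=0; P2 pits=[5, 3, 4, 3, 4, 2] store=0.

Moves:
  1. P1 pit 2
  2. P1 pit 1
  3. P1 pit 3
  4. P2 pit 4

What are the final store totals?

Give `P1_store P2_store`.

Move 1: P1 pit2 -> P1=[5,5,0,4,6,5](0) P2=[5,3,4,3,4,2](0)
Move 2: P1 pit1 -> P1=[5,0,1,5,7,6](1) P2=[5,3,4,3,4,2](0)
Move 3: P1 pit3 -> P1=[5,0,1,0,8,7](2) P2=[6,4,4,3,4,2](0)
Move 4: P2 pit4 -> P1=[6,1,1,0,8,7](2) P2=[6,4,4,3,0,3](1)

Answer: 2 1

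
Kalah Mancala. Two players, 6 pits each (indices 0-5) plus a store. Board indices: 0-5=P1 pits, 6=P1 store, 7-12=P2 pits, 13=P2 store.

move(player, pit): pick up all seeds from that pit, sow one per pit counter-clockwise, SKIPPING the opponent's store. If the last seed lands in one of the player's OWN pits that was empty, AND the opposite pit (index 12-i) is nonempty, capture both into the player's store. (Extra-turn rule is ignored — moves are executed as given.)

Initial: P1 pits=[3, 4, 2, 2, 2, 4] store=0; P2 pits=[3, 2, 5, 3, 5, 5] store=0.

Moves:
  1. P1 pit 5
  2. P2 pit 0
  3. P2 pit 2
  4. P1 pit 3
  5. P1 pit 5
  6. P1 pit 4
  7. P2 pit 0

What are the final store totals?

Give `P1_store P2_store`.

Move 1: P1 pit5 -> P1=[3,4,2,2,2,0](1) P2=[4,3,6,3,5,5](0)
Move 2: P2 pit0 -> P1=[3,4,2,2,2,0](1) P2=[0,4,7,4,6,5](0)
Move 3: P2 pit2 -> P1=[4,5,3,2,2,0](1) P2=[0,4,0,5,7,6](1)
Move 4: P1 pit3 -> P1=[4,5,3,0,3,1](1) P2=[0,4,0,5,7,6](1)
Move 5: P1 pit5 -> P1=[4,5,3,0,3,0](2) P2=[0,4,0,5,7,6](1)
Move 6: P1 pit4 -> P1=[4,5,3,0,0,1](3) P2=[1,4,0,5,7,6](1)
Move 7: P2 pit0 -> P1=[4,5,3,0,0,1](3) P2=[0,5,0,5,7,6](1)

Answer: 3 1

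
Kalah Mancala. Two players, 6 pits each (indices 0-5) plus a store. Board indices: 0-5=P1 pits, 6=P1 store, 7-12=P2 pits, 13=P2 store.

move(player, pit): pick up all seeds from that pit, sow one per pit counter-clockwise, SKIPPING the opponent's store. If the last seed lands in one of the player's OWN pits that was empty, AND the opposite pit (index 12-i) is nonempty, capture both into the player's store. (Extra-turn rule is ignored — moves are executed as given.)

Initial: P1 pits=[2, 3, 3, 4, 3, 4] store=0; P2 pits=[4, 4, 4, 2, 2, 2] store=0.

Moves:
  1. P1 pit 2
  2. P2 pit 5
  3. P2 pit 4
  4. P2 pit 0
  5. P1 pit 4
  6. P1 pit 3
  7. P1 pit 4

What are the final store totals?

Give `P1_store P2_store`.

Answer: 2 6

Derivation:
Move 1: P1 pit2 -> P1=[2,3,0,5,4,5](0) P2=[4,4,4,2,2,2](0)
Move 2: P2 pit5 -> P1=[3,3,0,5,4,5](0) P2=[4,4,4,2,2,0](1)
Move 3: P2 pit4 -> P1=[3,3,0,5,4,5](0) P2=[4,4,4,2,0,1](2)
Move 4: P2 pit0 -> P1=[3,0,0,5,4,5](0) P2=[0,5,5,3,0,1](6)
Move 5: P1 pit4 -> P1=[3,0,0,5,0,6](1) P2=[1,6,5,3,0,1](6)
Move 6: P1 pit3 -> P1=[3,0,0,0,1,7](2) P2=[2,7,5,3,0,1](6)
Move 7: P1 pit4 -> P1=[3,0,0,0,0,8](2) P2=[2,7,5,3,0,1](6)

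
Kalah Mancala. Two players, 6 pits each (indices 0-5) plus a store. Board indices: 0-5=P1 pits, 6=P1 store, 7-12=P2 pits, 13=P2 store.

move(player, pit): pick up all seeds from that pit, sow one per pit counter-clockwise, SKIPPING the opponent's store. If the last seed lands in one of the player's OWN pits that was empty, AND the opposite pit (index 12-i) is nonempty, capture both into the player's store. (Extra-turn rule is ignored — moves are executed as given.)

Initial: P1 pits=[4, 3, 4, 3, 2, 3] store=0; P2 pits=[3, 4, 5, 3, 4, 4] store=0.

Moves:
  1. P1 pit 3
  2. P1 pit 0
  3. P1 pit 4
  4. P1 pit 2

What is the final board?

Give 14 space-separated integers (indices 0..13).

Answer: 0 4 0 2 1 6 3 5 5 5 3 4 4 0

Derivation:
Move 1: P1 pit3 -> P1=[4,3,4,0,3,4](1) P2=[3,4,5,3,4,4](0)
Move 2: P1 pit0 -> P1=[0,4,5,1,4,4](1) P2=[3,4,5,3,4,4](0)
Move 3: P1 pit4 -> P1=[0,4,5,1,0,5](2) P2=[4,5,5,3,4,4](0)
Move 4: P1 pit2 -> P1=[0,4,0,2,1,6](3) P2=[5,5,5,3,4,4](0)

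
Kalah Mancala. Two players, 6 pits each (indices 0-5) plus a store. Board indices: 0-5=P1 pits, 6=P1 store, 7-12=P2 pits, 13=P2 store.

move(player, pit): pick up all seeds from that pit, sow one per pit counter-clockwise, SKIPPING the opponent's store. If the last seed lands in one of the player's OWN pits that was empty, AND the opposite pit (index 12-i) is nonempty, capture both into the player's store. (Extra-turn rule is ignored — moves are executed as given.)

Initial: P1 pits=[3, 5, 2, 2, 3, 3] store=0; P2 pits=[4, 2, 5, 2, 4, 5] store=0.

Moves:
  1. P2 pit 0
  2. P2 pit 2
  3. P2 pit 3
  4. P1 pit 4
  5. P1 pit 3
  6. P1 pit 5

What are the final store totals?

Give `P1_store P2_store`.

Answer: 2 2

Derivation:
Move 1: P2 pit0 -> P1=[3,5,2,2,3,3](0) P2=[0,3,6,3,5,5](0)
Move 2: P2 pit2 -> P1=[4,6,2,2,3,3](0) P2=[0,3,0,4,6,6](1)
Move 3: P2 pit3 -> P1=[5,6,2,2,3,3](0) P2=[0,3,0,0,7,7](2)
Move 4: P1 pit4 -> P1=[5,6,2,2,0,4](1) P2=[1,3,0,0,7,7](2)
Move 5: P1 pit3 -> P1=[5,6,2,0,1,5](1) P2=[1,3,0,0,7,7](2)
Move 6: P1 pit5 -> P1=[5,6,2,0,1,0](2) P2=[2,4,1,1,7,7](2)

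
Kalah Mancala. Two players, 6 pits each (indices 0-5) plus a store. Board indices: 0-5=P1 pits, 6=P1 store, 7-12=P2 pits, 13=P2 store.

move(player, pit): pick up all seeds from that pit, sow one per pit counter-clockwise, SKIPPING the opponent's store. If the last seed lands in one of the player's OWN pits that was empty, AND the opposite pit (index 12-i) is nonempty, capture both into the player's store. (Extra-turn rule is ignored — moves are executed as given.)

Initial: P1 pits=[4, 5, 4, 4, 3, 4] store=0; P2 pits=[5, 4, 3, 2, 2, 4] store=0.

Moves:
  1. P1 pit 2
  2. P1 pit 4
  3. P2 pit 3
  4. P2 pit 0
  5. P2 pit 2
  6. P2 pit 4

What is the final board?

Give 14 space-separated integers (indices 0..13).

Answer: 5 6 1 5 0 6 2 0 6 0 2 0 8 3

Derivation:
Move 1: P1 pit2 -> P1=[4,5,0,5,4,5](1) P2=[5,4,3,2,2,4](0)
Move 2: P1 pit4 -> P1=[4,5,0,5,0,6](2) P2=[6,5,3,2,2,4](0)
Move 3: P2 pit3 -> P1=[4,5,0,5,0,6](2) P2=[6,5,3,0,3,5](0)
Move 4: P2 pit0 -> P1=[4,5,0,5,0,6](2) P2=[0,6,4,1,4,6](1)
Move 5: P2 pit2 -> P1=[4,5,0,5,0,6](2) P2=[0,6,0,2,5,7](2)
Move 6: P2 pit4 -> P1=[5,6,1,5,0,6](2) P2=[0,6,0,2,0,8](3)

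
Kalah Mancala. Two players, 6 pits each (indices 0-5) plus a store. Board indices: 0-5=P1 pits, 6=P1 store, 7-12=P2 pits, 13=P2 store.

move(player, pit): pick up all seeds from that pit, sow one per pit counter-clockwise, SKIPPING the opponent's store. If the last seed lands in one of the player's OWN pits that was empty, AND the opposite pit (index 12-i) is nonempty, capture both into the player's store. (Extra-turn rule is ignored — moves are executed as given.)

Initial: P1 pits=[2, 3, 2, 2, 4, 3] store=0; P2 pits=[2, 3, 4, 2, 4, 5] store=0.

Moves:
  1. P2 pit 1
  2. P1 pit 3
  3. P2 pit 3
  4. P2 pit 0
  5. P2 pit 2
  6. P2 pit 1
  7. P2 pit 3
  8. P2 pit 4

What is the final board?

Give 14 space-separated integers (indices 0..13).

Move 1: P2 pit1 -> P1=[2,3,2,2,4,3](0) P2=[2,0,5,3,5,5](0)
Move 2: P1 pit3 -> P1=[2,3,2,0,5,4](0) P2=[2,0,5,3,5,5](0)
Move 3: P2 pit3 -> P1=[2,3,2,0,5,4](0) P2=[2,0,5,0,6,6](1)
Move 4: P2 pit0 -> P1=[2,3,2,0,5,4](0) P2=[0,1,6,0,6,6](1)
Move 5: P2 pit2 -> P1=[3,4,2,0,5,4](0) P2=[0,1,0,1,7,7](2)
Move 6: P2 pit1 -> P1=[3,4,2,0,5,4](0) P2=[0,0,1,1,7,7](2)
Move 7: P2 pit3 -> P1=[3,4,2,0,5,4](0) P2=[0,0,1,0,8,7](2)
Move 8: P2 pit4 -> P1=[4,5,3,1,6,5](0) P2=[0,0,1,0,0,8](3)

Answer: 4 5 3 1 6 5 0 0 0 1 0 0 8 3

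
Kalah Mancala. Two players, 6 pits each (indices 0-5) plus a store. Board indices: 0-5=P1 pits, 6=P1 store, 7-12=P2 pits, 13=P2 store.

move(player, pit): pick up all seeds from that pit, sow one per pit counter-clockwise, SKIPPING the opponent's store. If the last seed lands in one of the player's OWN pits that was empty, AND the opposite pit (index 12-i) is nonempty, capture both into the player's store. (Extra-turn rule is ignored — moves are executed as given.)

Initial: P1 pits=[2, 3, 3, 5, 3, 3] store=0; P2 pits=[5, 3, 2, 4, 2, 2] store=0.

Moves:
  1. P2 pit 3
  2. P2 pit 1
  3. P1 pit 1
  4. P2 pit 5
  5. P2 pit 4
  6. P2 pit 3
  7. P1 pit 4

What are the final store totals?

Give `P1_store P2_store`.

Answer: 1 6

Derivation:
Move 1: P2 pit3 -> P1=[3,3,3,5,3,3](0) P2=[5,3,2,0,3,3](1)
Move 2: P2 pit1 -> P1=[3,3,3,5,3,3](0) P2=[5,0,3,1,4,3](1)
Move 3: P1 pit1 -> P1=[3,0,4,6,4,3](0) P2=[5,0,3,1,4,3](1)
Move 4: P2 pit5 -> P1=[4,1,4,6,4,3](0) P2=[5,0,3,1,4,0](2)
Move 5: P2 pit4 -> P1=[5,2,4,6,4,3](0) P2=[5,0,3,1,0,1](3)
Move 6: P2 pit3 -> P1=[5,0,4,6,4,3](0) P2=[5,0,3,0,0,1](6)
Move 7: P1 pit4 -> P1=[5,0,4,6,0,4](1) P2=[6,1,3,0,0,1](6)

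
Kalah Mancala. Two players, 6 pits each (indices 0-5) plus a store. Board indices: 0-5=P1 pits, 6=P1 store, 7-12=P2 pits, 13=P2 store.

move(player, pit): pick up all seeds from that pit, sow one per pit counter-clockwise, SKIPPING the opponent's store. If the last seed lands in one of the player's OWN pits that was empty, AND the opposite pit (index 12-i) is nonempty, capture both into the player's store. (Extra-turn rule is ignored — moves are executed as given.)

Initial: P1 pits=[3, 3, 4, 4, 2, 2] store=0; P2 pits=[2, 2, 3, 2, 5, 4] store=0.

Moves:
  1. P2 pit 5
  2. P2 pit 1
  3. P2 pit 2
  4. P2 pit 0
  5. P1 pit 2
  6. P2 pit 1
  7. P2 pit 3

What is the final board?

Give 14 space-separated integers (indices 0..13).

Move 1: P2 pit5 -> P1=[4,4,5,4,2,2](0) P2=[2,2,3,2,5,0](1)
Move 2: P2 pit1 -> P1=[4,4,5,4,2,2](0) P2=[2,0,4,3,5,0](1)
Move 3: P2 pit2 -> P1=[4,4,5,4,2,2](0) P2=[2,0,0,4,6,1](2)
Move 4: P2 pit0 -> P1=[4,4,5,0,2,2](0) P2=[0,1,0,4,6,1](7)
Move 5: P1 pit2 -> P1=[4,4,0,1,3,3](1) P2=[1,1,0,4,6,1](7)
Move 6: P2 pit1 -> P1=[4,4,0,0,3,3](1) P2=[1,0,0,4,6,1](9)
Move 7: P2 pit3 -> P1=[5,4,0,0,3,3](1) P2=[1,0,0,0,7,2](10)

Answer: 5 4 0 0 3 3 1 1 0 0 0 7 2 10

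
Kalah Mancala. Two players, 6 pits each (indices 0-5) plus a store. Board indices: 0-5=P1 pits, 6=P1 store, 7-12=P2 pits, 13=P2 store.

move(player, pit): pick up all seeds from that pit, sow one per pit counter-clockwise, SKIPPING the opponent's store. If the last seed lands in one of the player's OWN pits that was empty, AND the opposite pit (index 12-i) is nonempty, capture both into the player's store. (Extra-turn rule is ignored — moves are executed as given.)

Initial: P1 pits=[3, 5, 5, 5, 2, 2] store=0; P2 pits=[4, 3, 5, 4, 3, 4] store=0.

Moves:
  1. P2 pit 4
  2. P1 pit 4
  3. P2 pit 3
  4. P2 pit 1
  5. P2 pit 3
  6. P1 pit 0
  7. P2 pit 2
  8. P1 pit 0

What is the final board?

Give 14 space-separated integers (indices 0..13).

Answer: 0 8 6 6 1 4 1 4 0 0 1 4 7 3

Derivation:
Move 1: P2 pit4 -> P1=[4,5,5,5,2,2](0) P2=[4,3,5,4,0,5](1)
Move 2: P1 pit4 -> P1=[4,5,5,5,0,3](1) P2=[4,3,5,4,0,5](1)
Move 3: P2 pit3 -> P1=[5,5,5,5,0,3](1) P2=[4,3,5,0,1,6](2)
Move 4: P2 pit1 -> P1=[5,5,5,5,0,3](1) P2=[4,0,6,1,2,6](2)
Move 5: P2 pit3 -> P1=[5,5,5,5,0,3](1) P2=[4,0,6,0,3,6](2)
Move 6: P1 pit0 -> P1=[0,6,6,6,1,4](1) P2=[4,0,6,0,3,6](2)
Move 7: P2 pit2 -> P1=[1,7,6,6,1,4](1) P2=[4,0,0,1,4,7](3)
Move 8: P1 pit0 -> P1=[0,8,6,6,1,4](1) P2=[4,0,0,1,4,7](3)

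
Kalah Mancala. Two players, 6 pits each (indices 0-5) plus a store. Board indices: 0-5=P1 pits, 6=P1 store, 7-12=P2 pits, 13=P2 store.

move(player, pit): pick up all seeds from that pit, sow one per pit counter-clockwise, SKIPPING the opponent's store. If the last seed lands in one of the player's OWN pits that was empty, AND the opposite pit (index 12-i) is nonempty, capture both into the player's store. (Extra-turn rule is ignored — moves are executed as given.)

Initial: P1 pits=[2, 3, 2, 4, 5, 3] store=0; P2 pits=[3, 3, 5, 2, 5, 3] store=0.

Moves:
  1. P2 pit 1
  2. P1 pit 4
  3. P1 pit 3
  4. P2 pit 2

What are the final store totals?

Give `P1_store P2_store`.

Move 1: P2 pit1 -> P1=[2,3,2,4,5,3](0) P2=[3,0,6,3,6,3](0)
Move 2: P1 pit4 -> P1=[2,3,2,4,0,4](1) P2=[4,1,7,3,6,3](0)
Move 3: P1 pit3 -> P1=[2,3,2,0,1,5](2) P2=[5,1,7,3,6,3](0)
Move 4: P2 pit2 -> P1=[3,4,3,0,1,5](2) P2=[5,1,0,4,7,4](1)

Answer: 2 1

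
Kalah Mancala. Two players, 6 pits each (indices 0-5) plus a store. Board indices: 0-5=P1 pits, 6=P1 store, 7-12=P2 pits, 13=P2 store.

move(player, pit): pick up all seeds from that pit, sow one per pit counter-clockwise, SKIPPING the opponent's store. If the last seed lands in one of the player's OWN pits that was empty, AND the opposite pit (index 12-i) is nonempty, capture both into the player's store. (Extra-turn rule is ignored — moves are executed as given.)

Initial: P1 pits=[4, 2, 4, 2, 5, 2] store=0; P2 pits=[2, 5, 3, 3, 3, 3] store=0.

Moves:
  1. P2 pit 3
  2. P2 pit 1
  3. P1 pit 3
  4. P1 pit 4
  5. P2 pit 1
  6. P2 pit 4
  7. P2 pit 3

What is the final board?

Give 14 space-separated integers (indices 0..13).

Move 1: P2 pit3 -> P1=[4,2,4,2,5,2](0) P2=[2,5,3,0,4,4](1)
Move 2: P2 pit1 -> P1=[4,2,4,2,5,2](0) P2=[2,0,4,1,5,5](2)
Move 3: P1 pit3 -> P1=[4,2,4,0,6,3](0) P2=[2,0,4,1,5,5](2)
Move 4: P1 pit4 -> P1=[4,2,4,0,0,4](1) P2=[3,1,5,2,5,5](2)
Move 5: P2 pit1 -> P1=[4,2,4,0,0,4](1) P2=[3,0,6,2,5,5](2)
Move 6: P2 pit4 -> P1=[5,3,5,0,0,4](1) P2=[3,0,6,2,0,6](3)
Move 7: P2 pit3 -> P1=[5,3,5,0,0,4](1) P2=[3,0,6,0,1,7](3)

Answer: 5 3 5 0 0 4 1 3 0 6 0 1 7 3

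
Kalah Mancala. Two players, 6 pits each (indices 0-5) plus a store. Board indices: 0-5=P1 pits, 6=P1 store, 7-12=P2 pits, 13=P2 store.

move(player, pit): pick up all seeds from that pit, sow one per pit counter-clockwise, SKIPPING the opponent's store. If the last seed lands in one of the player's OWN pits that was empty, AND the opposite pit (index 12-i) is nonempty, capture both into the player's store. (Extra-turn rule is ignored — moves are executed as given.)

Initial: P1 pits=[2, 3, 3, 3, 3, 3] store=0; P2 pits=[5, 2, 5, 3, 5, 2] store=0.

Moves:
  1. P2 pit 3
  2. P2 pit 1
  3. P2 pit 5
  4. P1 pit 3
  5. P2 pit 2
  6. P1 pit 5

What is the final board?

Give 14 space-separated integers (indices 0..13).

Move 1: P2 pit3 -> P1=[2,3,3,3,3,3](0) P2=[5,2,5,0,6,3](1)
Move 2: P2 pit1 -> P1=[2,3,0,3,3,3](0) P2=[5,0,6,0,6,3](5)
Move 3: P2 pit5 -> P1=[3,4,0,3,3,3](0) P2=[5,0,6,0,6,0](6)
Move 4: P1 pit3 -> P1=[3,4,0,0,4,4](1) P2=[5,0,6,0,6,0](6)
Move 5: P2 pit2 -> P1=[4,5,0,0,4,4](1) P2=[5,0,0,1,7,1](7)
Move 6: P1 pit5 -> P1=[4,5,0,0,4,0](2) P2=[6,1,1,1,7,1](7)

Answer: 4 5 0 0 4 0 2 6 1 1 1 7 1 7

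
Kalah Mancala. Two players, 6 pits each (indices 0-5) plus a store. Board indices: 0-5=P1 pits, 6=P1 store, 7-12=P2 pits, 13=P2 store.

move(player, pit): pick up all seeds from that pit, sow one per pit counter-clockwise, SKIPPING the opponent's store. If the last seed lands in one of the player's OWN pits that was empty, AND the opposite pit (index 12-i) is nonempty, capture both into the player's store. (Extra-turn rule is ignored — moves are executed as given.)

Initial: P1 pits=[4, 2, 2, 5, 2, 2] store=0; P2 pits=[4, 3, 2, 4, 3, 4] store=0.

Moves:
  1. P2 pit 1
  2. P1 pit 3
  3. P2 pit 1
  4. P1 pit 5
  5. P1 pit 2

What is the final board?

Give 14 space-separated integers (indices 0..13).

Move 1: P2 pit1 -> P1=[4,2,2,5,2,2](0) P2=[4,0,3,5,4,4](0)
Move 2: P1 pit3 -> P1=[4,2,2,0,3,3](1) P2=[5,1,3,5,4,4](0)
Move 3: P2 pit1 -> P1=[4,2,2,0,3,3](1) P2=[5,0,4,5,4,4](0)
Move 4: P1 pit5 -> P1=[4,2,2,0,3,0](2) P2=[6,1,4,5,4,4](0)
Move 5: P1 pit2 -> P1=[4,2,0,1,4,0](2) P2=[6,1,4,5,4,4](0)

Answer: 4 2 0 1 4 0 2 6 1 4 5 4 4 0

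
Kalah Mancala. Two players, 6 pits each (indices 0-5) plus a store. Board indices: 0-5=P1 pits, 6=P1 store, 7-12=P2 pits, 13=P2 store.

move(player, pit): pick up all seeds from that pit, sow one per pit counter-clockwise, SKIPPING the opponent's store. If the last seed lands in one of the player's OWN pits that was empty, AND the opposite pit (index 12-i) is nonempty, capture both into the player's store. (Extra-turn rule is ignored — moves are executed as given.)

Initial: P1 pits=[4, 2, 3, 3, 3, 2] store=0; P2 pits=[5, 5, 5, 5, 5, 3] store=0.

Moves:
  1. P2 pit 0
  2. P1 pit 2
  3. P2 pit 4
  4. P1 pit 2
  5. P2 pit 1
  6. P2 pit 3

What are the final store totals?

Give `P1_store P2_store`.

Answer: 0 3

Derivation:
Move 1: P2 pit0 -> P1=[4,2,3,3,3,2](0) P2=[0,6,6,6,6,4](0)
Move 2: P1 pit2 -> P1=[4,2,0,4,4,3](0) P2=[0,6,6,6,6,4](0)
Move 3: P2 pit4 -> P1=[5,3,1,5,4,3](0) P2=[0,6,6,6,0,5](1)
Move 4: P1 pit2 -> P1=[5,3,0,6,4,3](0) P2=[0,6,6,6,0,5](1)
Move 5: P2 pit1 -> P1=[6,3,0,6,4,3](0) P2=[0,0,7,7,1,6](2)
Move 6: P2 pit3 -> P1=[7,4,1,7,4,3](0) P2=[0,0,7,0,2,7](3)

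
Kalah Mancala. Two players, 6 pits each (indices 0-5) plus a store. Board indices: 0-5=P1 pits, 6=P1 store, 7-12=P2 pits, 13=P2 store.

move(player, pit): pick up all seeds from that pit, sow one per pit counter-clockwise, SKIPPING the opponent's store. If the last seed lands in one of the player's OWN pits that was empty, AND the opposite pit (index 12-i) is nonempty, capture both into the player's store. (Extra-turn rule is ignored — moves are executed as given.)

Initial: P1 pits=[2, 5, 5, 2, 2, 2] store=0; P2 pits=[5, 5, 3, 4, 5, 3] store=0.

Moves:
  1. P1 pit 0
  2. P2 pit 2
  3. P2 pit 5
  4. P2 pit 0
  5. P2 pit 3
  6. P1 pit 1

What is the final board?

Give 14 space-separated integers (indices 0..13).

Move 1: P1 pit0 -> P1=[0,6,6,2,2,2](0) P2=[5,5,3,4,5,3](0)
Move 2: P2 pit2 -> P1=[0,6,6,2,2,2](0) P2=[5,5,0,5,6,4](0)
Move 3: P2 pit5 -> P1=[1,7,7,2,2,2](0) P2=[5,5,0,5,6,0](1)
Move 4: P2 pit0 -> P1=[0,7,7,2,2,2](0) P2=[0,6,1,6,7,0](3)
Move 5: P2 pit3 -> P1=[1,8,8,2,2,2](0) P2=[0,6,1,0,8,1](4)
Move 6: P1 pit1 -> P1=[1,0,9,3,3,3](1) P2=[1,7,2,0,8,1](4)

Answer: 1 0 9 3 3 3 1 1 7 2 0 8 1 4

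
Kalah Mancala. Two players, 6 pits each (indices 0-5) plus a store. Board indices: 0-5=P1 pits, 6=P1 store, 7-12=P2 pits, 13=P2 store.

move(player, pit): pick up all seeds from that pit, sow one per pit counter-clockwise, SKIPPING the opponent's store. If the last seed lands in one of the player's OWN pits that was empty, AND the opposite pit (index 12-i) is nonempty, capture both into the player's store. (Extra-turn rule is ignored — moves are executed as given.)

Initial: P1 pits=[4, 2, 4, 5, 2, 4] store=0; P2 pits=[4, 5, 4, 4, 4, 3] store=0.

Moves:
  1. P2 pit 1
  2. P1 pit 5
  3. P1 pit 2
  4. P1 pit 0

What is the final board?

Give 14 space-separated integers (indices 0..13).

Move 1: P2 pit1 -> P1=[4,2,4,5,2,4](0) P2=[4,0,5,5,5,4](1)
Move 2: P1 pit5 -> P1=[4,2,4,5,2,0](1) P2=[5,1,6,5,5,4](1)
Move 3: P1 pit2 -> P1=[4,2,0,6,3,1](2) P2=[5,1,6,5,5,4](1)
Move 4: P1 pit0 -> P1=[0,3,1,7,4,1](2) P2=[5,1,6,5,5,4](1)

Answer: 0 3 1 7 4 1 2 5 1 6 5 5 4 1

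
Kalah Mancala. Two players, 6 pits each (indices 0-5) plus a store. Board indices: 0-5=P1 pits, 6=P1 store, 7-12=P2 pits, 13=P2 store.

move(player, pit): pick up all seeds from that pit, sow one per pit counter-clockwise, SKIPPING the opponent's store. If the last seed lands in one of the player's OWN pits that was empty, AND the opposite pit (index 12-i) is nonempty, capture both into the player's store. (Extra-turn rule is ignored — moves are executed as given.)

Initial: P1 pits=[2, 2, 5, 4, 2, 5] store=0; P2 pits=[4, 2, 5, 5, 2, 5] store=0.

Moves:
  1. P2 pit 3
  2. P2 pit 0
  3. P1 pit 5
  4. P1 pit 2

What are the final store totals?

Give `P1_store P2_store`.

Answer: 2 1

Derivation:
Move 1: P2 pit3 -> P1=[3,3,5,4,2,5](0) P2=[4,2,5,0,3,6](1)
Move 2: P2 pit0 -> P1=[3,3,5,4,2,5](0) P2=[0,3,6,1,4,6](1)
Move 3: P1 pit5 -> P1=[3,3,5,4,2,0](1) P2=[1,4,7,2,4,6](1)
Move 4: P1 pit2 -> P1=[3,3,0,5,3,1](2) P2=[2,4,7,2,4,6](1)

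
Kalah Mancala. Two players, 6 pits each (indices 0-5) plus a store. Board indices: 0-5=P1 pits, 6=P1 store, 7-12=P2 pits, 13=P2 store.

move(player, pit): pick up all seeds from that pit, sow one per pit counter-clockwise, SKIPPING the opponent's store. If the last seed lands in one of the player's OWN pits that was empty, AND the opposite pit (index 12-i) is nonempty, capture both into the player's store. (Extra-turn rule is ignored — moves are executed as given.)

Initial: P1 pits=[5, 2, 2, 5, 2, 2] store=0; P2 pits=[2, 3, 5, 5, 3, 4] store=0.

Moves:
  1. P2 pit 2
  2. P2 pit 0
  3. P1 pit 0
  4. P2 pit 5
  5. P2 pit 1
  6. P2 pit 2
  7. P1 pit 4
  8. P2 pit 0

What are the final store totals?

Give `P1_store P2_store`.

Move 1: P2 pit2 -> P1=[6,2,2,5,2,2](0) P2=[2,3,0,6,4,5](1)
Move 2: P2 pit0 -> P1=[6,2,2,0,2,2](0) P2=[0,4,0,6,4,5](7)
Move 3: P1 pit0 -> P1=[0,3,3,1,3,3](1) P2=[0,4,0,6,4,5](7)
Move 4: P2 pit5 -> P1=[1,4,4,2,3,3](1) P2=[0,4,0,6,4,0](8)
Move 5: P2 pit1 -> P1=[0,4,4,2,3,3](1) P2=[0,0,1,7,5,0](10)
Move 6: P2 pit2 -> P1=[0,4,4,2,3,3](1) P2=[0,0,0,8,5,0](10)
Move 7: P1 pit4 -> P1=[0,4,4,2,0,4](2) P2=[1,0,0,8,5,0](10)
Move 8: P2 pit0 -> P1=[0,4,4,2,0,4](2) P2=[0,1,0,8,5,0](10)

Answer: 2 10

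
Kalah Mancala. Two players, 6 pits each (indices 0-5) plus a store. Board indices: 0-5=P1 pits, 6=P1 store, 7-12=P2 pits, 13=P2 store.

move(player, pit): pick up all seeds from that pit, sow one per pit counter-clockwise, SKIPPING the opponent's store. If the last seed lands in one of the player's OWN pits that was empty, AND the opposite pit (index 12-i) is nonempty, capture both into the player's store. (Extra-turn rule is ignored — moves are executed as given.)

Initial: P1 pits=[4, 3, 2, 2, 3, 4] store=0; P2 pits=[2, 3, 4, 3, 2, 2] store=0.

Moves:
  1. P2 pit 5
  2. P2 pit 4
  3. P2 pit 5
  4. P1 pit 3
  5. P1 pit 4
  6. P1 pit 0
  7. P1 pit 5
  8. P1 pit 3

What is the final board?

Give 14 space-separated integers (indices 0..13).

Move 1: P2 pit5 -> P1=[5,3,2,2,3,4](0) P2=[2,3,4,3,2,0](1)
Move 2: P2 pit4 -> P1=[5,3,2,2,3,4](0) P2=[2,3,4,3,0,1](2)
Move 3: P2 pit5 -> P1=[5,3,2,2,3,4](0) P2=[2,3,4,3,0,0](3)
Move 4: P1 pit3 -> P1=[5,3,2,0,4,5](0) P2=[2,3,4,3,0,0](3)
Move 5: P1 pit4 -> P1=[5,3,2,0,0,6](1) P2=[3,4,4,3,0,0](3)
Move 6: P1 pit0 -> P1=[0,4,3,1,1,7](1) P2=[3,4,4,3,0,0](3)
Move 7: P1 pit5 -> P1=[0,4,3,1,1,0](2) P2=[4,5,5,4,1,1](3)
Move 8: P1 pit3 -> P1=[0,4,3,0,2,0](2) P2=[4,5,5,4,1,1](3)

Answer: 0 4 3 0 2 0 2 4 5 5 4 1 1 3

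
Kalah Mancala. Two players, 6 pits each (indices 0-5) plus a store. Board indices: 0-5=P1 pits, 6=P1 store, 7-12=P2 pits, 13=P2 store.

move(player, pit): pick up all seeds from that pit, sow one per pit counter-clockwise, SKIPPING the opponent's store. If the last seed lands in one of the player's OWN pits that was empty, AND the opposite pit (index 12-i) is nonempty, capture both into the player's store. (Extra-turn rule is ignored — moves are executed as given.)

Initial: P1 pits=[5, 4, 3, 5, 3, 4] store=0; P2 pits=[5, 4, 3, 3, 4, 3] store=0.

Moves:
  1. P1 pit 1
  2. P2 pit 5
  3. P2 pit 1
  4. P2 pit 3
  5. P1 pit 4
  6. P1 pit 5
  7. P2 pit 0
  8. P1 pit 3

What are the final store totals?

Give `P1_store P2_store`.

Answer: 3 10

Derivation:
Move 1: P1 pit1 -> P1=[5,0,4,6,4,5](0) P2=[5,4,3,3,4,3](0)
Move 2: P2 pit5 -> P1=[6,1,4,6,4,5](0) P2=[5,4,3,3,4,0](1)
Move 3: P2 pit1 -> P1=[0,1,4,6,4,5](0) P2=[5,0,4,4,5,0](8)
Move 4: P2 pit3 -> P1=[1,1,4,6,4,5](0) P2=[5,0,4,0,6,1](9)
Move 5: P1 pit4 -> P1=[1,1,4,6,0,6](1) P2=[6,1,4,0,6,1](9)
Move 6: P1 pit5 -> P1=[1,1,4,6,0,0](2) P2=[7,2,5,1,7,1](9)
Move 7: P2 pit0 -> P1=[2,1,4,6,0,0](2) P2=[0,3,6,2,8,2](10)
Move 8: P1 pit3 -> P1=[2,1,4,0,1,1](3) P2=[1,4,7,2,8,2](10)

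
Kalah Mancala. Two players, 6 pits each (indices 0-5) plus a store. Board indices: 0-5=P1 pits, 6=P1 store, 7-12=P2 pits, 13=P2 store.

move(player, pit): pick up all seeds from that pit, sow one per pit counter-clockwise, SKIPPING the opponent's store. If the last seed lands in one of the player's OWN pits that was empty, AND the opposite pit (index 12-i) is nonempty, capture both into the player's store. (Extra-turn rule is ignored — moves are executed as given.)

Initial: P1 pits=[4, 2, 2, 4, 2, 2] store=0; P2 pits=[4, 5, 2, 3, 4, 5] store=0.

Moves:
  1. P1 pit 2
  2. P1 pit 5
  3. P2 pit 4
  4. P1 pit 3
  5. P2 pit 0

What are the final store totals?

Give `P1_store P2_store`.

Move 1: P1 pit2 -> P1=[4,2,0,5,3,2](0) P2=[4,5,2,3,4,5](0)
Move 2: P1 pit5 -> P1=[4,2,0,5,3,0](1) P2=[5,5,2,3,4,5](0)
Move 3: P2 pit4 -> P1=[5,3,0,5,3,0](1) P2=[5,5,2,3,0,6](1)
Move 4: P1 pit3 -> P1=[5,3,0,0,4,1](2) P2=[6,6,2,3,0,6](1)
Move 5: P2 pit0 -> P1=[5,3,0,0,4,1](2) P2=[0,7,3,4,1,7](2)

Answer: 2 2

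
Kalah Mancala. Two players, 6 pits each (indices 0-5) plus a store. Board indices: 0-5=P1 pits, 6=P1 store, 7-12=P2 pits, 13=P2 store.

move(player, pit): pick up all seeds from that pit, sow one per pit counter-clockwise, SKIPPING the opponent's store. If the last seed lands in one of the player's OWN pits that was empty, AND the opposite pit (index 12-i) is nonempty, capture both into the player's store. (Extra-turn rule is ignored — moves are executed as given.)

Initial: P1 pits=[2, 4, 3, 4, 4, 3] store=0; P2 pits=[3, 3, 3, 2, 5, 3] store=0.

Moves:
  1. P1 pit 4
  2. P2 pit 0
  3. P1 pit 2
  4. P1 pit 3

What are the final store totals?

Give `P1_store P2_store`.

Answer: 2 0

Derivation:
Move 1: P1 pit4 -> P1=[2,4,3,4,0,4](1) P2=[4,4,3,2,5,3](0)
Move 2: P2 pit0 -> P1=[2,4,3,4,0,4](1) P2=[0,5,4,3,6,3](0)
Move 3: P1 pit2 -> P1=[2,4,0,5,1,5](1) P2=[0,5,4,3,6,3](0)
Move 4: P1 pit3 -> P1=[2,4,0,0,2,6](2) P2=[1,6,4,3,6,3](0)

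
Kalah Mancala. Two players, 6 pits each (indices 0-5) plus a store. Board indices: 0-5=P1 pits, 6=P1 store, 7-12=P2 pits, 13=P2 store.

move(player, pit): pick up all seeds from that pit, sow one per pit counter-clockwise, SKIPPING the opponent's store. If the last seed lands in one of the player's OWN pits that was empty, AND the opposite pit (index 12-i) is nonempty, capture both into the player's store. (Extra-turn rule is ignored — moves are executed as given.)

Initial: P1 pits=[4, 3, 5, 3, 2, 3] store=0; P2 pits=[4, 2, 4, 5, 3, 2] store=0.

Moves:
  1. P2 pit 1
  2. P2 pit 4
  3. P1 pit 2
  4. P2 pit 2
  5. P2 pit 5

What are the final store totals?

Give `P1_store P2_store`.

Answer: 1 3

Derivation:
Move 1: P2 pit1 -> P1=[4,3,5,3,2,3](0) P2=[4,0,5,6,3,2](0)
Move 2: P2 pit4 -> P1=[5,3,5,3,2,3](0) P2=[4,0,5,6,0,3](1)
Move 3: P1 pit2 -> P1=[5,3,0,4,3,4](1) P2=[5,0,5,6,0,3](1)
Move 4: P2 pit2 -> P1=[6,3,0,4,3,4](1) P2=[5,0,0,7,1,4](2)
Move 5: P2 pit5 -> P1=[7,4,1,4,3,4](1) P2=[5,0,0,7,1,0](3)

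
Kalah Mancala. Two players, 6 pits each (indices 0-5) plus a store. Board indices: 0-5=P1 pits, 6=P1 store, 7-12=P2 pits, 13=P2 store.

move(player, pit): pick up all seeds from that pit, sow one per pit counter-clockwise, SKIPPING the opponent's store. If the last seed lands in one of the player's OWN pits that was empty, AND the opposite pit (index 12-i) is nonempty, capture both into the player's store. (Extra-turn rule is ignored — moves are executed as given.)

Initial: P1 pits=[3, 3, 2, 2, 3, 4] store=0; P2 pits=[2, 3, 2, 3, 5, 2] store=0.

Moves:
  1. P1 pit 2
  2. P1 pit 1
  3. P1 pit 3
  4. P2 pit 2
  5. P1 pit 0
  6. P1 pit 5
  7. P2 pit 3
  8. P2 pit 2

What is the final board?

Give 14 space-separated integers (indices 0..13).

Move 1: P1 pit2 -> P1=[3,3,0,3,4,4](0) P2=[2,3,2,3,5,2](0)
Move 2: P1 pit1 -> P1=[3,0,1,4,5,4](0) P2=[2,3,2,3,5,2](0)
Move 3: P1 pit3 -> P1=[3,0,1,0,6,5](1) P2=[3,3,2,3,5,2](0)
Move 4: P2 pit2 -> P1=[3,0,1,0,6,5](1) P2=[3,3,0,4,6,2](0)
Move 5: P1 pit0 -> P1=[0,1,2,1,6,5](1) P2=[3,3,0,4,6,2](0)
Move 6: P1 pit5 -> P1=[0,1,2,1,6,0](2) P2=[4,4,1,5,6,2](0)
Move 7: P2 pit3 -> P1=[1,2,2,1,6,0](2) P2=[4,4,1,0,7,3](1)
Move 8: P2 pit2 -> P1=[1,2,0,1,6,0](2) P2=[4,4,0,0,7,3](4)

Answer: 1 2 0 1 6 0 2 4 4 0 0 7 3 4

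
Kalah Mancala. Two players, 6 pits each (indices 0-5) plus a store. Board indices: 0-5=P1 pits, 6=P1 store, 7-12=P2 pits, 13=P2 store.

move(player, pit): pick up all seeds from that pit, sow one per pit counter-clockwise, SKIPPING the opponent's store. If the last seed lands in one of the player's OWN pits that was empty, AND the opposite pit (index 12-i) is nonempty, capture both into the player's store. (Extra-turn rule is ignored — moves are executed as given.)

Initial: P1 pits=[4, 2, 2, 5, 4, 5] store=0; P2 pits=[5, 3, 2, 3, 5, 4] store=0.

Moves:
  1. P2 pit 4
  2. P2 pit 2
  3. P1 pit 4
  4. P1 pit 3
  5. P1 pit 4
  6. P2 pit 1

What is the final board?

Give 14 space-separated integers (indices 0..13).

Move 1: P2 pit4 -> P1=[5,3,3,5,4,5](0) P2=[5,3,2,3,0,5](1)
Move 2: P2 pit2 -> P1=[5,0,3,5,4,5](0) P2=[5,3,0,4,0,5](5)
Move 3: P1 pit4 -> P1=[5,0,3,5,0,6](1) P2=[6,4,0,4,0,5](5)
Move 4: P1 pit3 -> P1=[5,0,3,0,1,7](2) P2=[7,5,0,4,0,5](5)
Move 5: P1 pit4 -> P1=[5,0,3,0,0,8](2) P2=[7,5,0,4,0,5](5)
Move 6: P2 pit1 -> P1=[5,0,3,0,0,8](2) P2=[7,0,1,5,1,6](6)

Answer: 5 0 3 0 0 8 2 7 0 1 5 1 6 6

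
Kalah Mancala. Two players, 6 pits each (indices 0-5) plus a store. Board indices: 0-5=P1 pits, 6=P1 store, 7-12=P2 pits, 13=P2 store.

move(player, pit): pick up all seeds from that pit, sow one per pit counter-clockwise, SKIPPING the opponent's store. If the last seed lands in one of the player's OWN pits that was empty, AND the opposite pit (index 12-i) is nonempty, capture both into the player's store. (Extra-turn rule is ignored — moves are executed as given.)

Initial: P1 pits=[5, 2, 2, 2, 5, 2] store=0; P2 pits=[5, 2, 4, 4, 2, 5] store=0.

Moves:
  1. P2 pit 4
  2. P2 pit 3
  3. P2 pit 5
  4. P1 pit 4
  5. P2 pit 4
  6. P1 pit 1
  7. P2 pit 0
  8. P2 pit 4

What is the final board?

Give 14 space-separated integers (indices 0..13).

Move 1: P2 pit4 -> P1=[5,2,2,2,5,2](0) P2=[5,2,4,4,0,6](1)
Move 2: P2 pit3 -> P1=[6,2,2,2,5,2](0) P2=[5,2,4,0,1,7](2)
Move 3: P2 pit5 -> P1=[7,3,3,3,6,3](0) P2=[5,2,4,0,1,0](3)
Move 4: P1 pit4 -> P1=[7,3,3,3,0,4](1) P2=[6,3,5,1,1,0](3)
Move 5: P2 pit4 -> P1=[0,3,3,3,0,4](1) P2=[6,3,5,1,0,0](11)
Move 6: P1 pit1 -> P1=[0,0,4,4,0,4](5) P2=[6,0,5,1,0,0](11)
Move 7: P2 pit0 -> P1=[0,0,4,4,0,4](5) P2=[0,1,6,2,1,1](12)
Move 8: P2 pit4 -> P1=[0,0,4,4,0,4](5) P2=[0,1,6,2,0,2](12)

Answer: 0 0 4 4 0 4 5 0 1 6 2 0 2 12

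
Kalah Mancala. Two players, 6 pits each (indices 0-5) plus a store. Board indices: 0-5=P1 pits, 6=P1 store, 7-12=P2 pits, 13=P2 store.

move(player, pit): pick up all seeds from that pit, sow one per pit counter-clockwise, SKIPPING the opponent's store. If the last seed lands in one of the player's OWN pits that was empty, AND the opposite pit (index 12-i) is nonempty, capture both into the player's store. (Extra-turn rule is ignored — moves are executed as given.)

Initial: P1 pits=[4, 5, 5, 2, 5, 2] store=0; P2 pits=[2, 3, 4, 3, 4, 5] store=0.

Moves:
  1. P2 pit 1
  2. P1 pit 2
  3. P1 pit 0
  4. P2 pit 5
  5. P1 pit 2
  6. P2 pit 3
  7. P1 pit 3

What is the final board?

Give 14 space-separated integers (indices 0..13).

Move 1: P2 pit1 -> P1=[4,5,5,2,5,2](0) P2=[2,0,5,4,5,5](0)
Move 2: P1 pit2 -> P1=[4,5,0,3,6,3](1) P2=[3,0,5,4,5,5](0)
Move 3: P1 pit0 -> P1=[0,6,1,4,7,3](1) P2=[3,0,5,4,5,5](0)
Move 4: P2 pit5 -> P1=[1,7,2,5,7,3](1) P2=[3,0,5,4,5,0](1)
Move 5: P1 pit2 -> P1=[1,7,0,6,8,3](1) P2=[3,0,5,4,5,0](1)
Move 6: P2 pit3 -> P1=[2,7,0,6,8,3](1) P2=[3,0,5,0,6,1](2)
Move 7: P1 pit3 -> P1=[2,7,0,0,9,4](2) P2=[4,1,6,0,6,1](2)

Answer: 2 7 0 0 9 4 2 4 1 6 0 6 1 2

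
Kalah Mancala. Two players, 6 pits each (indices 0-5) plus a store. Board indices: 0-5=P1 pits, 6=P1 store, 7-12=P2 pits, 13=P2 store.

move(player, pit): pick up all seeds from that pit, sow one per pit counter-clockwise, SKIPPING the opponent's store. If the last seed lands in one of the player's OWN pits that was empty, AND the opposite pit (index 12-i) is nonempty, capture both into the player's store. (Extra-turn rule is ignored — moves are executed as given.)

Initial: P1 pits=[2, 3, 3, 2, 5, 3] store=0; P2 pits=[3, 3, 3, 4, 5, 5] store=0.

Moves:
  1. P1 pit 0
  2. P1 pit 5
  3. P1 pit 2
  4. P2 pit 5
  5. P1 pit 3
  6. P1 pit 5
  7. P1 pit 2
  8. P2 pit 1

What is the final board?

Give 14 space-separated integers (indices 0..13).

Answer: 0 5 0 0 7 0 8 6 0 1 5 6 0 3

Derivation:
Move 1: P1 pit0 -> P1=[0,4,4,2,5,3](0) P2=[3,3,3,4,5,5](0)
Move 2: P1 pit5 -> P1=[0,4,4,2,5,0](1) P2=[4,4,3,4,5,5](0)
Move 3: P1 pit2 -> P1=[0,4,0,3,6,1](2) P2=[4,4,3,4,5,5](0)
Move 4: P2 pit5 -> P1=[1,5,1,4,6,1](2) P2=[4,4,3,4,5,0](1)
Move 5: P1 pit3 -> P1=[1,5,1,0,7,2](3) P2=[5,4,3,4,5,0](1)
Move 6: P1 pit5 -> P1=[1,5,1,0,7,0](4) P2=[6,4,3,4,5,0](1)
Move 7: P1 pit2 -> P1=[1,5,0,0,7,0](8) P2=[6,4,0,4,5,0](1)
Move 8: P2 pit1 -> P1=[0,5,0,0,7,0](8) P2=[6,0,1,5,6,0](3)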